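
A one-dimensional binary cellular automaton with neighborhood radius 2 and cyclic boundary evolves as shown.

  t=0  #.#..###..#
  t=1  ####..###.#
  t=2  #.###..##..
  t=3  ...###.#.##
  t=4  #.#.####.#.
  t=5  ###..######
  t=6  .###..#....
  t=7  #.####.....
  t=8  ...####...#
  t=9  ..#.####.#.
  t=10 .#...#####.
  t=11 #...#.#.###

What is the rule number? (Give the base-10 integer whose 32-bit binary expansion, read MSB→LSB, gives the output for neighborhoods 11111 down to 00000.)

2004149836

  nb #####: next=.  (t=1,i=1, bit31=0)
  nb ####.: next=#  (t=1,i=2, bit30=1)
  nb ###.#: next=#  (t=1,i=8, bit29=1)
  nb ###..: next=#  (t=0,i=7, bit28=1)
  nb ##.##: next=.  (t=1,i=9, bit27=0)
  nb ##.#.: next=#  (t=0,i=1, bit26=1)
  nb ##..#: next=#  (t=0,i=8, bit25=1)
  nb ##...: next=#  (t=3,i=0, bit24=1)
  nb #.###: next=.  (t=1,i=10, bit23=0)
  nb #.##.: next=#  (t=3,i=9, bit22=1)
  nb #.#.#: next=#  (t=3,i=7, bit21=1)
  nb #.#..: next=#  (t=0,i=2, bit20=1)
  nb #..##: next=.  (t=0,i=4, bit19=0)
  nb #..#.: next=#  (t=2,i=10, bit18=1)
  nb #...#: next=.  (t=3,i=1, bit17=0)
  nb #....: next=.  (t=6,i=8, bit16=0)
  nb .####: next=#  (t=1,i=0, bit15=1)
  nb .###.: next=#  (t=0,i=6, bit14=1)
  nb .##.#: next=#  (t=0,i=0, bit13=1)
  nb .##..: next=.  (t=2,i=8, bit12=0)
  nb .#.##: next=.  (t=2,i=1, bit11=0)
  nb .#.#.: next=#  (t=4,i=1, bit10=1)
  nb .#..#: next=#  (t=0,i=3, bit9=1)
  nb .#...: next=.  (t=6,i=7, bit8=0)
  nb ..###: next=.  (t=0,i=5, bit7=0)
  nb ..##.: next=#  (t=0,i=10, bit6=1)
  nb ..#.#: next=.  (t=2,i=0, bit5=0)
  nb ..#..: next=.  (t=6,i=6, bit4=0)
  nb ...##: next=#  (t=3,i=2, bit3=1)
  nb ...#.: next=#  (t=7,i=10, bit2=1)
  nb ....#: next=.  (t=6,i=10, bit1=0)
  nb .....: next=.  (t=6,i=9, bit0=0)
  bits 01110111011101001110011001001100 = 2004149836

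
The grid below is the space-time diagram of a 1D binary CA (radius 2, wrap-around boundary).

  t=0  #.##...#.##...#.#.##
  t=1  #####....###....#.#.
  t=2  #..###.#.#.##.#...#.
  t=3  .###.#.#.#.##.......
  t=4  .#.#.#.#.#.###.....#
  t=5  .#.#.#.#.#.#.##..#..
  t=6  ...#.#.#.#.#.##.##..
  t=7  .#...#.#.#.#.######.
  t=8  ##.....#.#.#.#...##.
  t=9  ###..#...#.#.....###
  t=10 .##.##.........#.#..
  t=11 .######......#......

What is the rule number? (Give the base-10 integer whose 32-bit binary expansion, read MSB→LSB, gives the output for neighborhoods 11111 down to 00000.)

  nb #####: next=.  (t=1,i=2, bit31=0)
  nb ####.: next=#  (t=1,i=3, bit30=1)
  nb ###.#: next=#  (t=0,i=0, bit29=1)
  nb ###..: next=#  (t=1,i=4, bit28=1)
  nb ##.##: next=#  (t=0,i=1, bit27=1)
  nb ##.#.: next=.  (t=2,i=6, bit26=0)
  nb ##..#: next=.  (t=5,i=15, bit25=0)
  nb ##...: next=#  (t=0,i=4, bit24=1)
  nb #.###: next=#  (t=0,i=18, bit23=1)
  nb #.##.: next=#  (t=0,i=2, bit22=1)
  nb #.#.#: next=#  (t=0,i=16, bit21=1)
  nb #.#..: next=.  (t=2,i=0, bit20=0)
  nb #..##: next=#  (t=2,i=2, bit19=1)
  nb #..#.: next=#  (t=5,i=16, bit18=1)
  nb #...#: next=.  (t=0,i=5, bit17=0)
  nb #....: next=.  (t=1,i=6, bit16=0)
  nb .####: next=.  (t=1,i=1, bit15=0)
  nb .###.: next=.  (t=0,i=19, bit14=0)
  nb .##.#: next=#  (t=2,i=12, bit13=1)
  nb .##..: next=#  (t=0,i=3, bit12=1)
  nb .#.##: next=.  (t=0,i=8, bit11=0)
  nb .#.#.: next=.  (t=0,i=15, bit10=0)
  nb .#..#: next=#  (t=2,i=1, bit9=1)
  nb .#...: next=.  (t=2,i=15, bit8=0)
  nb ..###: next=#  (t=1,i=9, bit7=1)
  nb ..##.: next=#  (t=8,i=17, bit6=1)
  nb ..#.#: next=.  (t=0,i=7, bit5=0)
  nb ..#..: next=#  (t=5,i=17, bit4=1)
  nb ...##: next=.  (t=1,i=8, bit3=0)
  nb ...#.: next=.  (t=0,i=6, bit2=0)
  nb ....#: next=#  (t=1,i=7, bit1=1)
  nb .....: next=.  (t=3,i=15, bit0=0)
  bits 01111001111011000011001011010010 = 2045522642

2045522642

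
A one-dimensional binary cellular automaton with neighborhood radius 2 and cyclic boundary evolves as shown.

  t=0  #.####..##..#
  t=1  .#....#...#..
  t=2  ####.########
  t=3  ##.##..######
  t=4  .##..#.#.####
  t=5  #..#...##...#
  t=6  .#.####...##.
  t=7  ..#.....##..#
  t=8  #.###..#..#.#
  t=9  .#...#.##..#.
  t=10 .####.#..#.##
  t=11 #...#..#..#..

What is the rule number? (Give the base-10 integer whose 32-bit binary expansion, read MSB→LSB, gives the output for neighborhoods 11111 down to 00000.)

  [31] ##### => #  t=2,i=0
  [30] ####. => .  t=0,i=4
  [29] ###.# => #  t=2,i=3
  [28] ###.. => .  t=0,i=5
  [27] ##.## => #  t=0,i=1
  [26] ##.#. => .  t=10,i=5
  [25] ##..# => #  t=0,i=6
  [24] ##... => .  t=5,i=9
  [23] #.### => .  t=0,i=2
  [22] #.##. => .  t=3,i=3
  [21] #.#.# => #  t=4,i=7
  [20] #.#.. => .  t=10,i=6
  [19] #..## => .  t=0,i=7
  [18] #..#. => .  t=4,i=4
  [17] #...# => #  t=1,i=8
  [16] #.... => #  t=1,i=3
  [15] .#### => .  t=0,i=3
  [14] .###. => .  t=8,i=3
  [13] .##.# => .  t=0,i=0
  [12] .##.. => .  t=0,i=9
  [11] .#.## => #  t=4,i=8
  [10] .#.#. => .  t=4,i=6
  [9] .#..# => #  t=7,i=0
  [8] .#... => #  t=1,i=2
  [7] ..### => #  t=3,i=7
  [6] ..##. => .  t=0,i=8
  [5] ..#.# => .  t=4,i=5
  [4] ..#.. => #  t=1,i=1
  [3] ...## => #  t=5,i=6
  [2] ...#. => #  t=1,i=0
  [1] ....# => .  t=1,i=4
  [0] ..... => .  t=7,i=5
  bits 10101010001000110000101110011100 = 2854423452

2854423452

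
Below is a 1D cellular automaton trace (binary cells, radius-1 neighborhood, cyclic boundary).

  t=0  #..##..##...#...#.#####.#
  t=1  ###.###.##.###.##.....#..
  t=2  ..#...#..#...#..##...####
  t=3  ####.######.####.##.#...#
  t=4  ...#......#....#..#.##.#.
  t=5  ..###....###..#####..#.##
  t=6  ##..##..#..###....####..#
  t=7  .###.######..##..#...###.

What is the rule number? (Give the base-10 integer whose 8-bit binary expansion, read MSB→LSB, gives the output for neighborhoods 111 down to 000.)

  [7] ### => .  t=0,i=19
  [6] ##. => #  t=0,i=0
  [5] #.# => .  t=0,i=17
  [4] #.. => #  t=0,i=1
  [3] .## => .  t=0,i=3
  [2] .#. => #  t=0,i=12
  [1] ..# => #  t=0,i=2
  [0] ... => .  t=0,i=10
  bits 01010110 = 86

86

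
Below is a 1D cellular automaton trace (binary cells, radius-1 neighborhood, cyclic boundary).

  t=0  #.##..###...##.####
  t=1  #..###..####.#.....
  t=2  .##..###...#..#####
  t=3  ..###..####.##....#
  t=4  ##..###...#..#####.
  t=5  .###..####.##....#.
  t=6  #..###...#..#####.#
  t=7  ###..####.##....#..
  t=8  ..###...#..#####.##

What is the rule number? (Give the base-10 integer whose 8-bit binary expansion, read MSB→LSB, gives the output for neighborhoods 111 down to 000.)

  ###|.  b7=0 t=0,i=7
  ##.|#  b6=1 t=0,i=0
  #.#|.  b5=0 t=0,i=1
  #..|#  b4=1 t=0,i=4
  .##|.  b3=0 t=0,i=2
  .#.|.  b2=0 t=1,i=0
  ..#|#  b1=1 t=0,i=5
  ...|#  b0=1 t=0,i=10
  bits 01010011 = 83

83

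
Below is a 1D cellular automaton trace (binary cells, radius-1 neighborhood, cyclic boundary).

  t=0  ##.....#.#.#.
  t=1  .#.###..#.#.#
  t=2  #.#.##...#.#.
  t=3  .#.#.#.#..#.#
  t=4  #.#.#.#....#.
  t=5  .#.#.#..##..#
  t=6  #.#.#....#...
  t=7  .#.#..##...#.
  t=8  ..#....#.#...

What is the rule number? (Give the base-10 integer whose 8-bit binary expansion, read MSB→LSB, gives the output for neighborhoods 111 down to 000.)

  ###|#  b7=1 t=1,i=4
  ##.|#  b6=1 t=0,i=1
  #.#|#  b5=1 t=0,i=8
  #..|.  b4=0 t=0,i=2
  .##|.  b3=0 t=0,i=0
  .#.|.  b2=0 t=0,i=7
  ..#|.  b1=0 t=0,i=6
  ...|#  b0=1 t=0,i=3
  bits 11100001 = 225

225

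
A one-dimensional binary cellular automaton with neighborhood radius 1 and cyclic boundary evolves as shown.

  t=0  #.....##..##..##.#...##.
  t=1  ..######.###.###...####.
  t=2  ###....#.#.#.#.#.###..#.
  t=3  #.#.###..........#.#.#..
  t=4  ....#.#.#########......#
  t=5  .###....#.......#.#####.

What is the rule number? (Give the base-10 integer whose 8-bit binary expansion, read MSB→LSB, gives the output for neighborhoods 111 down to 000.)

  nb ###: next=.  (t=1,i=3, bit7=0)
  nb ##.: next=#  (t=0,i=7, bit6=1)
  nb #.#: next=.  (t=0,i=16, bit5=0)
  nb #..: next=.  (t=0,i=1, bit4=0)
  nb .##: next=#  (t=0,i=6, bit3=1)
  nb .#.: next=.  (t=0,i=0, bit2=0)
  nb ..#: next=#  (t=0,i=5, bit1=1)
  nb ...: next=#  (t=0,i=2, bit0=1)
  bits 01001011 = 75

75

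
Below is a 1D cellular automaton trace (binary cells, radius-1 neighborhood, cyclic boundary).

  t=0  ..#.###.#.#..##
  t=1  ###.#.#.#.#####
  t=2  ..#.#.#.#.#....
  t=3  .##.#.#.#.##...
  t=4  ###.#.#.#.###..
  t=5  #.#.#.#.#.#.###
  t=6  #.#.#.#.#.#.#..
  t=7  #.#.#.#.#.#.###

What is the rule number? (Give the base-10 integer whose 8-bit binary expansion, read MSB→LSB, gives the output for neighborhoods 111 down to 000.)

94

  ### -> .   bit 7 = 0  t=0,i=5
  ##. -> #   bit 6 = 1  t=0,i=6
  #.# -> .   bit 5 = 0  t=0,i=3
  #.. -> #   bit 4 = 1  t=0,i=0
  .## -> #   bit 3 = 1  t=0,i=4
  .#. -> #   bit 2 = 1  t=0,i=2
  ..# -> #   bit 1 = 1  t=0,i=1
  ... -> .   bit 0 = 0  t=2,i=0
  bits 01011110 = 94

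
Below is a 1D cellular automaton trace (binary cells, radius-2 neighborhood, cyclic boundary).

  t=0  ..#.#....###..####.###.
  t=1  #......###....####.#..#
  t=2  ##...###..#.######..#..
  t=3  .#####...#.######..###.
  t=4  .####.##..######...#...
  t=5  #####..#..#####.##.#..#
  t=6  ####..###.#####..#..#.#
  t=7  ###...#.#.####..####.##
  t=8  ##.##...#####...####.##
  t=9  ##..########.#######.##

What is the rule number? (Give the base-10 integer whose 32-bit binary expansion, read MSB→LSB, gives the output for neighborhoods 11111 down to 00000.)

3785800346

  [31] ##### => #  t=2,i=14
  [30] ####. => #  t=0,i=16
  [29] ###.# => #  t=0,i=17
  [28] ###.. => .  t=0,i=11
  [27] ##.## => .  t=0,i=18
  [26] ##.#. => .  t=1,i=18
  [25] ##..# => .  t=0,i=12
  [24] ##... => #  t=0,i=22
  [23] #.### => #  t=0,i=19
  [22] #.##. => .  t=4,i=6
  [21] #.#.# => #  t=7,i=8
  [20] #.#.. => .  t=0,i=4
  [19] #..## => .  t=0,i=13
  [18] #..#. => #  t=2,i=9
  [17] #...# => #  t=0,i=0
  [16] #.... => .  t=0,i=6
  [15] .#### => #  t=0,i=15
  [14] .###. => .  t=0,i=10
  [13] .##.# => #  t=5,i=17
  [12] .##.. => #  t=1,i=0
  [11] .#.## => #  t=2,i=11
  [10] .#.#. => .  t=0,i=3
  [9] .#..# => #  t=1,i=20
  [8] .#... => .  t=0,i=5
  [7] ..### => #  t=0,i=9
  [6] ..##. => .  t=1,i=22
  [5] ..#.# => .  t=0,i=2
  [4] ..#.. => #  t=2,i=20
  [3] ...## => #  t=0,i=8
  [2] ...#. => .  t=0,i=1
  [1] ....# => #  t=0,i=7
  [0] ..... => .  t=1,i=3
  bits 11100001101001101011101010011010 = 3785800346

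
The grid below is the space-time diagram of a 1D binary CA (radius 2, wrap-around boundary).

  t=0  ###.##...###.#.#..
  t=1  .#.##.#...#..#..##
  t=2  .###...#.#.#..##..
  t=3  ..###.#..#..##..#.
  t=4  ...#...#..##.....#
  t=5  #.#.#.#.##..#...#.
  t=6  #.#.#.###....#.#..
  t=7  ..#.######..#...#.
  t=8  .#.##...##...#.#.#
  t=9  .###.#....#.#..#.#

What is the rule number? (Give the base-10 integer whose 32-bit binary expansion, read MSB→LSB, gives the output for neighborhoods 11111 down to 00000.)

1508395780

  #####|.  b31=0 t=7,i=6
  ####.|#  b30=1 t=7,i=8
  ###.#|.  b29=0 t=0,i=2
  ###..|#  b28=1 t=2,i=3
  ##.##|#  b27=1 t=0,i=3
  ##.#.|.  b26=0 t=0,i=12
  ##..#|.  b25=0 t=3,i=14
  ##...|#  b24=1 t=0,i=6
  #.###|#  b23=1 t=6,i=6
  #.##.|#  b22=1 t=0,i=4
  #.#.#|#  b21=1 t=0,i=13
  #.#..|.  b20=0 t=0,i=15
  #..##|#  b19=1 t=0,i=17
  #..#.|.  b18=0 t=1,i=12
  #...#|.  b17=0 t=0,i=7
  #....|.  b16=0 t=4,i=13
  .####|.  b15=0 t=7,i=5
  .###.|#  b14=1 t=0,i=1
  .##.#|.  b13=0 t=1,i=4
  .##..|.  b12=0 t=0,i=5
  .#.##|#  b11=1 t=1,i=2
  .#.#.|.  b10=0 t=0,i=14
  .#..#|#  b9=1 t=0,i=16
  .#...|#  b8=1 t=1,i=7
  ..###|.  b7=0 t=0,i=0
  ..##.|.  b6=0 t=1,i=16
  ..#.#|.  b5=0 t=2,i=7
  ..#..|.  b4=0 t=1,i=10
  ...##|.  b3=0 t=0,i=8
  ...#.|#  b2=1 t=1,i=9
  ....#|.  b1=0 t=4,i=15
  .....|.  b0=0 t=4,i=14
  bits 01011001111010000100101100000100 = 1508395780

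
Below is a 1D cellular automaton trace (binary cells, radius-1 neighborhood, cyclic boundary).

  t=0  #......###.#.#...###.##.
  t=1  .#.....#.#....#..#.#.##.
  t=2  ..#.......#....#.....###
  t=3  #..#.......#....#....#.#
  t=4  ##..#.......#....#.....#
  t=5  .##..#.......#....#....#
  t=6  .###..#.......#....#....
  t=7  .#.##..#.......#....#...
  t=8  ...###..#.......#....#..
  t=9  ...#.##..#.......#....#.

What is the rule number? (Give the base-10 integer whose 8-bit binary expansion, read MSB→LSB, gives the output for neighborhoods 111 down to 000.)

88

  ### -> .   bit 7 = 0  t=0,i=8
  ##. -> #   bit 6 = 1  t=0,i=9
  #.# -> .   bit 5 = 0  t=0,i=10
  #.. -> #   bit 4 = 1  t=0,i=1
  .## -> #   bit 3 = 1  t=0,i=7
  .#. -> .   bit 2 = 0  t=0,i=0
  ..# -> .   bit 1 = 0  t=0,i=6
  ... -> .   bit 0 = 0  t=0,i=2
  bits 01011000 = 88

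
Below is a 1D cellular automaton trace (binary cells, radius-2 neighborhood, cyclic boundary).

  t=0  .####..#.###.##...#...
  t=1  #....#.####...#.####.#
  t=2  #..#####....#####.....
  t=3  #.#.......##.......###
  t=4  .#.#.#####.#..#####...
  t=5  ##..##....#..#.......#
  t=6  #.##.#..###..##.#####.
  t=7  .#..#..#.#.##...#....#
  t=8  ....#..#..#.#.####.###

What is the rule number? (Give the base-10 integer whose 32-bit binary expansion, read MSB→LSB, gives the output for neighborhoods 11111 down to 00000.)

  ##### -> .   bit 31 = 0  t=2,i=5
  ####. -> .   bit 30 = 0  t=0,i=3
  ###.# -> .   bit 29 = 0  t=0,i=11
  ###.. -> .   bit 28 = 0  t=0,i=4
  ##.## -> .   bit 27 = 0  t=0,i=12
  ##.#. -> #   bit 26 = 1  t=3,i=1
  ##..# -> #   bit 25 = 1  t=0,i=5
  ##... -> .   bit 24 = 0  t=0,i=15
  #.### -> #   bit 23 = 1  t=0,i=9
  #.##. -> .   bit 22 = 0  t=0,i=13
  #.#.# -> .   bit 21 = 0  t=4,i=3
  #.#.. -> .   bit 20 = 0  t=3,i=2
  #..## -> #   bit 19 = 1  t=2,i=2
  #..#. -> .   bit 18 = 0  t=0,i=6
  #...# -> #   bit 17 = 1  t=0,i=16
  #.... -> .   bit 16 = 0  t=0,i=20
  .#### -> .   bit 15 = 0  t=0,i=2
  .###. -> #   bit 14 = 1  t=0,i=10
  .##.# -> .   bit 13 = 0  t=6,i=3
  .##.. -> #   bit 12 = 1  t=0,i=14
  .#.## -> #   bit 11 = 1  t=0,i=8
  .#.#. -> .   bit 10 = 0  t=4,i=2
  .#..# -> .   bit 9 = 0  t=2,i=1
  .#... -> #   bit 8 = 1  t=0,i=19
  ..### -> .   bit 7 = 0  t=0,i=1
  ..##. -> .   bit 6 = 0  t=3,i=10
  ..#.# -> #   bit 5 = 1  t=0,i=7
  ..#.. -> #   bit 4 = 1  t=0,i=18
  ...## -> #   bit 3 = 1  t=0,i=0
  ...#. -> #   bit 2 = 1  t=0,i=17
  ....# -> #   bit 1 = 1  t=0,i=21
  ..... -> #   bit 0 = 1  t=2,i=19
  bits 00000110100010100101100100111111 = 109730111

109730111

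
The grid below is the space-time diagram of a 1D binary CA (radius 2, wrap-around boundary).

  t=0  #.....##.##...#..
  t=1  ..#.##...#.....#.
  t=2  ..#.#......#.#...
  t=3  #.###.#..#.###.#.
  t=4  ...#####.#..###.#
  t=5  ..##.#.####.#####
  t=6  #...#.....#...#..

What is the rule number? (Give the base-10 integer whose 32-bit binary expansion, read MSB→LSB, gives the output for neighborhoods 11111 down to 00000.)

  nb #####: next=#  (t=4,i=5, bit31=1)
  nb ####.: next=.  (t=4,i=6, bit30=0)
  nb ###.#: next=#  (t=3,i=4, bit29=1)
  nb ###..: next=.  (t=5,i=16, bit28=0)
  nb ##.##: next=.  (t=0,i=8, bit27=0)
  nb ##.#.: next=#  (t=3,i=5, bit26=1)
  nb ##..#: next=#  (t=5,i=0, bit25=1)
  nb ##...: next=.  (t=0,i=11, bit24=0)
  nb #.###: next=.  (t=3,i=2, bit23=0)
  nb #.##.: next=#  (t=0,i=9, bit22=1)
  nb #.#.#: next=.  (t=3,i=0, bit21=0)
  nb #.#..: next=#  (t=2,i=4, bit20=1)
  nb #..##: next=.  (t=4,i=11, bit19=0)
  nb #..#.: next=.  (t=0,i=16, bit18=0)
  nb #...#: next=.  (t=0,i=12, bit17=0)
  nb #....: next=#  (t=0,i=2, bit16=1)
  nb .####: next=.  (t=4,i=4, bit15=0)
  nb .###.: next=#  (t=3,i=3, bit14=1)
  nb .##.#: next=.  (t=0,i=7, bit13=0)
  nb .##..: next=.  (t=0,i=10, bit12=0)
  nb .#.##: next=.  (t=1,i=3, bit11=0)
  nb .#.#.: next=#  (t=2,i=3, bit10=1)
  nb .#..#: next=#  (t=0,i=15, bit9=1)
  nb .#...: next=.  (t=0,i=1, bit8=0)
  nb ..###: next=#  (t=4,i=3, bit7=1)
  nb ..##.: next=.  (t=0,i=6, bit6=0)
  nb ..#.#: next=#  (t=1,i=2, bit5=1)
  nb ..#..: next=.  (t=0,i=0, bit4=0)
  nb ...##: next=#  (t=0,i=5, bit3=1)
  nb ...#.: next=.  (t=0,i=13, bit2=0)
  nb ....#: next=#  (t=0,i=4, bit1=1)
  nb .....: next=.  (t=0,i=3, bit0=0)
  bits 10100110010100010100011010101010 = 2790344362

2790344362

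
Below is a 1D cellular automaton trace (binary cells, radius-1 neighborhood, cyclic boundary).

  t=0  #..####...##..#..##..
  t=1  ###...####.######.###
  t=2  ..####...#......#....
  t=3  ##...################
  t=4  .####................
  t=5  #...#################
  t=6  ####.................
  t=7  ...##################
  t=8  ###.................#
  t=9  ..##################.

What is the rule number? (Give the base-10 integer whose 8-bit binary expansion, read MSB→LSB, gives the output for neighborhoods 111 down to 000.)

  ###|.  b7=0 t=0,i=4
  ##.|#  b6=1 t=0,i=6
  #.#|.  b5=0 t=1,i=10
  #..|#  b4=1 t=0,i=1
  .##|.  b3=0 t=0,i=3
  .#.|#  b2=1 t=0,i=0
  ..#|#  b1=1 t=0,i=2
  ...|#  b0=1 t=0,i=8
  bits 01010111 = 87

87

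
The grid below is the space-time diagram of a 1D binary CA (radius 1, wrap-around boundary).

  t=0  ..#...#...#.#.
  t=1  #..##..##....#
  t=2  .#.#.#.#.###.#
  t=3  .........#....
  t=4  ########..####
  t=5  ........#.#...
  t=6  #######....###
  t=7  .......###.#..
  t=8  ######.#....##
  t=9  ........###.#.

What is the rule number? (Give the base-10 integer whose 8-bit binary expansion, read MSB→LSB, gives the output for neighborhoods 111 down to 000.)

  ###|.  b7=0 t=2,i=10
  ##.|.  b6=0 t=1,i=0
  #.#|.  b5=0 t=0,i=11
  #..|#  b4=1 t=0,i=3
  .##|#  b3=1 t=1,i=3
  .#.|.  b2=0 t=0,i=2
  ..#|.  b1=0 t=0,i=1
  ...|#  b0=1 t=0,i=0
  bits 00011001 = 25

25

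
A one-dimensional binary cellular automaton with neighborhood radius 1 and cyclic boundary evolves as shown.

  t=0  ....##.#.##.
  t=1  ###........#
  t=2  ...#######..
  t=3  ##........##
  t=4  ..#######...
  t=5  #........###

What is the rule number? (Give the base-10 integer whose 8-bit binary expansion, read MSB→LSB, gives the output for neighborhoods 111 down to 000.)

17

  ### -> .   bit 7 = 0  t=1,i=0
  ##. -> .   bit 6 = 0  t=0,i=5
  #.# -> .   bit 5 = 0  t=0,i=6
  #.. -> #   bit 4 = 1  t=0,i=11
  .## -> .   bit 3 = 0  t=0,i=4
  .#. -> .   bit 2 = 0  t=0,i=7
  ..# -> .   bit 1 = 0  t=0,i=3
  ... -> #   bit 0 = 1  t=0,i=0
  bits 00010001 = 17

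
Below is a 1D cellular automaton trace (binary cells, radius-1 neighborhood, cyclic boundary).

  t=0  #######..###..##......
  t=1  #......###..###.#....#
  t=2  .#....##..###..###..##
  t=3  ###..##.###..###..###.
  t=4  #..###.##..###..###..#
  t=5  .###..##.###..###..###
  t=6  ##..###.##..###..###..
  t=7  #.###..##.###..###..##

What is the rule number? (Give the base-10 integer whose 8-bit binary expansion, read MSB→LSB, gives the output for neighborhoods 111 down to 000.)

  nb ###: next=.  (t=0,i=1, bit7=0)
  nb ##.: next=.  (t=0,i=6, bit6=0)
  nb #.#: next=#  (t=1,i=15, bit5=1)
  nb #..: next=#  (t=0,i=7, bit4=1)
  nb .##: next=#  (t=0,i=0, bit3=1)
  nb .#.: next=#  (t=1,i=16, bit2=1)
  nb ..#: next=#  (t=0,i=8, bit1=1)
  nb ...: next=.  (t=0,i=17, bit0=0)
  bits 00111110 = 62

62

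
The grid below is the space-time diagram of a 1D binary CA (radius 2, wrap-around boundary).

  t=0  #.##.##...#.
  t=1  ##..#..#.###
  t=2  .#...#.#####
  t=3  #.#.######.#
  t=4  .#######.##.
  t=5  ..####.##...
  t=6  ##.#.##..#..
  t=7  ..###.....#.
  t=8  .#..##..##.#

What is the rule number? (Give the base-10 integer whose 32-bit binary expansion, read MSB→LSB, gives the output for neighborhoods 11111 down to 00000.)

  ##### -> #   bit 31 = 1  t=1,i=11
  ####. -> .   bit 30 = 0  t=1,i=0
  ###.# -> #   bit 29 = 1  t=2,i=11
  ###.. -> #   bit 28 = 1  t=1,i=1
  ##.## -> #   bit 27 = 1  t=0,i=4
  ##.#. -> #   bit 26 = 1  t=2,i=0
  ##..# -> .   bit 25 = 0  t=1,i=2
  ##... -> #   bit 24 = 1  t=0,i=7
  #.### -> #   bit 23 = 1  t=1,i=9
  #.##. -> .   bit 22 = 0  t=0,i=2
  #.#.# -> #   bit 21 = 1  t=0,i=0
  #.#.. -> .   bit 20 = 0  t=2,i=1
  #..## -> .   bit 19 = 0  t=4,i=0
  #..#. -> .   bit 18 = 0  t=1,i=3
  #...# -> .   bit 17 = 0  t=0,i=8
  #.... -> .   bit 16 = 0  t=5,i=10
  .#### -> #   bit 15 = 1  t=1,i=10
  .###. -> .   bit 14 = 0  t=7,i=3
  .##.# -> .   bit 13 = 0  t=0,i=3
  .##.. -> .   bit 12 = 0  t=0,i=6
  .#.## -> #   bit 11 = 1  t=0,i=1
  .#.#. -> #   bit 10 = 1  t=0,i=11
  .#..# -> #   bit 9 = 1  t=1,i=5
  .#... -> #   bit 8 = 1  t=2,i=2
  ..### -> .   bit 7 = 0  t=4,i=1
  ..##. -> .   bit 6 = 0  t=6,i=0
  ..#.# -> #   bit 5 = 1  t=0,i=10
  ..#.. -> .   bit 4 = 0  t=1,i=4
  ...## -> #   bit 3 = 1  t=5,i=1
  ...#. -> #   bit 2 = 1  t=0,i=9
  ....# -> #   bit 1 = 1  t=5,i=0
  ..... -> .   bit 0 = 0  t=5,i=11
  bits 10111101101000001000111100101110 = 3181416238

3181416238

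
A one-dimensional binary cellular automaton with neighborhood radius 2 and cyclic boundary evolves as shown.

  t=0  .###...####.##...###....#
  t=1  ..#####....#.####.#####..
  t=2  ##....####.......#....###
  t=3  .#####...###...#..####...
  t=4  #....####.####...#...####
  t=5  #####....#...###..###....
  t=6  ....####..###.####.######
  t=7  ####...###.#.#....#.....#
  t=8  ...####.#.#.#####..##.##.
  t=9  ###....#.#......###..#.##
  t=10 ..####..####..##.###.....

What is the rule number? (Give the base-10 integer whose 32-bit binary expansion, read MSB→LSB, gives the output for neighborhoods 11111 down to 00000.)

521884938

  [31] ##### => .  t=1,i=4
  [30] ####. => .  t=0,i=9
  [29] ###.# => .  t=0,i=10
  [28] ###.. => #  t=0,i=3
  [27] ##.## => #  t=0,i=11
  [26] ##.#. => #  t=7,i=10
  [25] ##..# => #  t=5,i=16
  [24] ##... => #  t=0,i=4
  [23] #.### => .  t=0,i=1
  [22] #.##. => .  t=0,i=12
  [21] #.#.# => .  t=7,i=11
  [20] #.#.. => #  t=7,i=13
  [19] #..## => #  t=3,i=17
  [18] #..#. => .  t=9,i=20
  [17] #...# => #  t=0,i=5
  [16] #.... => #  t=0,i=21
  [15] .#### => .  t=0,i=8
  [14] .###. => #  t=0,i=2
  [13] .##.# => .  t=8,i=20
  [12] .##.. => #  t=0,i=13
  [11] .#.## => .  t=0,i=0
  [10] .#.#. => #  t=7,i=12
  [9] .#..# => .  t=3,i=16
  [8] .#... => #  t=2,i=18
  [7] ..### => .  t=0,i=7
  [6] ..##. => .  t=8,i=19
  [5] ..#.# => .  t=0,i=24
  [4] ..#.. => .  t=2,i=17
  [3] ...## => #  t=0,i=6
  [2] ...#. => .  t=0,i=23
  [1] ....# => #  t=0,i=22
  [0] ..... => .  t=2,i=12
  bits 00011111000110110101010100001010 = 521884938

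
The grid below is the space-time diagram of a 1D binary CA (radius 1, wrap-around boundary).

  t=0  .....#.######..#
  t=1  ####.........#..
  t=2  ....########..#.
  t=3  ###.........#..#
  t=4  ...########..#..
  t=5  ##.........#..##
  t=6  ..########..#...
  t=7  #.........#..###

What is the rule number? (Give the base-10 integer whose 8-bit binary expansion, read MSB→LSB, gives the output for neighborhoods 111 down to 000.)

  nb ###: next=.  (t=0,i=8, bit7=0)
  nb ##.: next=.  (t=0,i=12, bit6=0)
  nb #.#: next=.  (t=0,i=6, bit5=0)
  nb #..: next=#  (t=0,i=0, bit4=1)
  nb .##: next=.  (t=0,i=7, bit3=0)
  nb .#.: next=.  (t=0,i=5, bit2=0)
  nb ..#: next=.  (t=0,i=4, bit1=0)
  nb ...: next=#  (t=0,i=1, bit0=1)
  bits 00010001 = 17

17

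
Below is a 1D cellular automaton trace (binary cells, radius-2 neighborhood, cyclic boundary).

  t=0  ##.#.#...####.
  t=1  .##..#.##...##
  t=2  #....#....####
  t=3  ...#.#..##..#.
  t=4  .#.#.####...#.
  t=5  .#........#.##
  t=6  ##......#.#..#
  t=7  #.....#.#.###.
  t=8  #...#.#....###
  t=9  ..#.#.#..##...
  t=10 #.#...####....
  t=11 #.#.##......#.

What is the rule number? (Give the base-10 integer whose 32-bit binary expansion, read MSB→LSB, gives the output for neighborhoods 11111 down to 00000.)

  nb #####: next=#  (t=2,i=12, bit31=1)
  nb ####.: next=.  (t=0,i=11, bit30=0)
  nb ###.#: next=#  (t=0,i=12, bit29=1)
  nb ###..: next=.  (t=2,i=0, bit28=0)
  nb ##.##: next=#  (t=0,i=13, bit27=1)
  nb ##.#.: next=#  (t=0,i=2, bit26=1)
  nb ##..#: next=.  (t=1,i=3, bit25=0)
  nb ##...: next=.  (t=1,i=9, bit24=0)
  nb #.###: next=.  (t=4,i=5, bit23=0)
  nb #.##.: next=.  (t=0,i=0, bit22=0)
  nb #.#.#: next=.  (t=0,i=3, bit21=0)
  nb #.#..: next=#  (t=0,i=5, bit20=1)
  nb #..##: next=#  (t=3,i=7, bit19=1)
  nb #..#.: next=.  (t=1,i=4, bit18=0)
  nb #...#: next=#  (t=0,i=7, bit17=1)
  nb #....: next=.  (t=2,i=2, bit16=0)
  nb .####: next=.  (t=0,i=10, bit15=0)
  nb .###.: next=#  (t=6,i=0, bit14=1)
  nb .##.#: next=#  (t=0,i=1, bit13=1)
  nb .##..: next=.  (t=1,i=2, bit12=0)
  nb .#.##: next=.  (t=1,i=6, bit11=0)
  nb .#.#.: next=.  (t=0,i=4, bit10=0)
  nb .#..#: next=#  (t=3,i=6, bit9=1)
  nb .#...: next=.  (t=0,i=6, bit8=0)
  nb ..###: next=.  (t=0,i=9, bit7=0)
  nb ..##.: next=#  (t=1,i=12, bit6=1)
  nb ..#.#: next=#  (t=1,i=5, bit5=1)
  nb ..#..: next=#  (t=2,i=5, bit4=1)
  nb ...##: next=#  (t=0,i=8, bit3=1)
  nb ...#.: next=.  (t=2,i=4, bit2=0)
  nb ....#: next=#  (t=2,i=3, bit1=1)
  nb .....: next=.  (t=5,i=4, bit0=0)
  bits 10101100000110100110001001111010 = 2887410298

2887410298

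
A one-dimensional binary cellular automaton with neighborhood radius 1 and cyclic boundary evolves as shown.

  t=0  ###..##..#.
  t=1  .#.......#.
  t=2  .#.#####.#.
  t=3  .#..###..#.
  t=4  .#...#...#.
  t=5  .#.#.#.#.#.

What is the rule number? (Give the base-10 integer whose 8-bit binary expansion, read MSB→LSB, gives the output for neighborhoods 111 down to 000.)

  [7] ### => #  t=0,i=1
  [6] ##. => .  t=0,i=2
  [5] #.# => .  t=0,i=10
  [4] #.. => .  t=0,i=3
  [3] .## => .  t=0,i=0
  [2] .#. => #  t=0,i=9
  [1] ..# => .  t=0,i=4
  [0] ... => #  t=1,i=3
  bits 10000101 = 133

133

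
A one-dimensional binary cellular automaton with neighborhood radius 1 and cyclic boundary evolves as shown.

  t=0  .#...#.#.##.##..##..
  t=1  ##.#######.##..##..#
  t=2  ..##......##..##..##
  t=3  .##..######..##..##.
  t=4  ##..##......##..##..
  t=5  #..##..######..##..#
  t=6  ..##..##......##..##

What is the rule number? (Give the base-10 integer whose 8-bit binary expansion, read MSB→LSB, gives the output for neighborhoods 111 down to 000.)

47

  ### -> .   bit 7 = 0  t=1,i=0
  ##. -> .   bit 6 = 0  t=0,i=10
  #.# -> #   bit 5 = 1  t=0,i=6
  #.. -> .   bit 4 = 0  t=0,i=2
  .## -> #   bit 3 = 1  t=0,i=9
  .#. -> #   bit 2 = 1  t=0,i=1
  ..# -> #   bit 1 = 1  t=0,i=0
  ... -> #   bit 0 = 1  t=0,i=3
  bits 00101111 = 47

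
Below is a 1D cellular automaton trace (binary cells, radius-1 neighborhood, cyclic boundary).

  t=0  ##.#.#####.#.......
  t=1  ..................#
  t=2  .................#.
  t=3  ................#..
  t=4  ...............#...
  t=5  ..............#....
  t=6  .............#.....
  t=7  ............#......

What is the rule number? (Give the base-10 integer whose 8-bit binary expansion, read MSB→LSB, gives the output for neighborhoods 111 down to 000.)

  [7] ### => .  t=0,i=6
  [6] ##. => .  t=0,i=1
  [5] #.# => .  t=0,i=2
  [4] #.. => .  t=0,i=12
  [3] .## => .  t=0,i=0
  [2] .#. => .  t=0,i=3
  [1] ..# => #  t=0,i=18
  [0] ... => .  t=0,i=13
  bits 00000010 = 2

2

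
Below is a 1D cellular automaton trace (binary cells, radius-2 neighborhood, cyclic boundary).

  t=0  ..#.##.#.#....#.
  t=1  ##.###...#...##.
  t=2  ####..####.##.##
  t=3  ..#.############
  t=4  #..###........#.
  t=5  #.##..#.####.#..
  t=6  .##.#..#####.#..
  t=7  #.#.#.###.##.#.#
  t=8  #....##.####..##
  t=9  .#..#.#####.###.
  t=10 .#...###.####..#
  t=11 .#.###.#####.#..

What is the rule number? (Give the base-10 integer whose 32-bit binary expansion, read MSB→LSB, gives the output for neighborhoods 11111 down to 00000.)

  #####|.  b31=0 t=2,i=0
  ####.|#  b30=1 t=2,i=2
  ###.#|#  b29=1 t=2,i=9
  ###..|.  b28=0 t=1,i=5
  ##.##|#  b27=1 t=1,i=2
  ##.#.|.  b26=0 t=0,i=6
  ##..#|#  b25=1 t=2,i=4
  ##...|#  b24=1 t=1,i=6
  #.###|#  b23=1 t=1,i=3
  #.##.|#  b22=1 t=0,i=4
  #.#.#|.  b21=0 t=0,i=7
  #.#..|#  b20=1 t=0,i=9
  #..##|#  b19=1 t=2,i=5
  #..#.|.  b18=0 t=3,i=1
  #...#|#  b17=1 t=0,i=0
  #....|.  b16=0 t=0,i=11
  .####|#  b15=1 t=2,i=7
  .###.|.  b14=0 t=1,i=4
  .##.#|#  b13=1 t=0,i=5
  .##..|.  b12=0 t=5,i=3
  .#.##|#  b11=1 t=0,i=3
  .#.#.|.  b10=0 t=0,i=8
  .#..#|.  b9=0 t=4,i=1
  .#...|.  b8=0 t=0,i=10
  ..###|#  b7=1 t=2,i=6
  ..##.|.  b6=0 t=1,i=13
  ..#.#|.  b5=0 t=0,i=2
  ..#..|#  b4=1 t=0,i=14
  ...##|#  b3=1 t=1,i=12
  ...#.|#  b2=1 t=0,i=1
  ....#|.  b1=0 t=0,i=12
  .....|#  b0=1 t=4,i=8
  bits 01101011110110101010100010011101 = 1809492125

1809492125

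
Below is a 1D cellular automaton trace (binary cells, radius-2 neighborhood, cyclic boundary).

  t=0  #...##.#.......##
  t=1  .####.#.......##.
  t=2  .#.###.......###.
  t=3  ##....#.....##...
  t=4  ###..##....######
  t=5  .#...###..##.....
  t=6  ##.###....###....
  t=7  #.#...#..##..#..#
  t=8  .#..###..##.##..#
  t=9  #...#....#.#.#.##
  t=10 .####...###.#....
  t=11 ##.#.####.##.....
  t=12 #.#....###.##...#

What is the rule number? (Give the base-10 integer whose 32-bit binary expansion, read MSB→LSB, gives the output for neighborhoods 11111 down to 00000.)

  [31] ##### => .  t=4,i=0
  [30] ####. => #  t=1,i=3
  [29] ###.# => #  t=1,i=4
  [28] ###.. => .  t=0,i=0
  [27] ##.## => #  t=6,i=2
  [26] ##.#. => #  t=0,i=6
  [25] ##..# => .  t=1,i=16
  [24] ##... => #  t=0,i=1
  [23] #.### => .  t=2,i=3
  [22] #.##. => .  t=8,i=12
  [21] #.#.# => .  t=9,i=11
  [20] #.#.. => .  t=0,i=7
  [19] #..## => .  t=1,i=0
  [18] #..#. => #  t=2,i=0
  [17] #...# => #  t=0,i=2
  [16] #.... => .  t=0,i=9
  [15] .#### => .  t=1,i=2
  [14] .###. => .  t=0,i=16
  [13] .##.# => .  t=0,i=5
  [12] .##.. => #  t=1,i=15
  [11] .#.## => .  t=2,i=2
  [10] .#.#. => #  t=8,i=0
  [9] .#..# => .  t=7,i=7
  [8] .#... => .  t=0,i=8
  [7] ..### => #  t=0,i=15
  [6] ..##. => #  t=0,i=4
  [5] ..#.# => #  t=2,i=1
  [4] ..#.. => #  t=3,i=6
  [3] ...## => #  t=0,i=3
  [2] ...#. => #  t=3,i=5
  [1] ....# => .  t=0,i=13
  [0] ..... => .  t=0,i=10
  bits 01101101000001100001010011111100 = 1829115132

1829115132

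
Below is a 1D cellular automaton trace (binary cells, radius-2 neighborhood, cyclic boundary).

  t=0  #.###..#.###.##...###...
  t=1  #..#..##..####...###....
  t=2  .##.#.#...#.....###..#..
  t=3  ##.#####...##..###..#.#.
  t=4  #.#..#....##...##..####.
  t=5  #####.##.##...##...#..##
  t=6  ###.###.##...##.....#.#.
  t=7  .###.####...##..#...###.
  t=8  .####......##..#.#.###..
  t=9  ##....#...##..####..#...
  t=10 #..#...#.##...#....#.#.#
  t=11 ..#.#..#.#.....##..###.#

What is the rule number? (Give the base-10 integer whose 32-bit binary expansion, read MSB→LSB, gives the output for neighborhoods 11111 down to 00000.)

2893367272

  [31] ##### => #  t=3,i=5
  [30] ####. => .  t=1,i=12
  [29] ###.# => #  t=0,i=11
  [28] ###.. => .  t=0,i=4
  [27] ##.## => #  t=0,i=12
  [26] ##.#. => #  t=2,i=3
  [25] ##..# => .  t=0,i=5
  [24] ##... => .  t=0,i=15
  [23] #.### => .  t=0,i=2
  [22] #.##. => #  t=0,i=13
  [21] #.#.# => #  t=2,i=4
  [20] #.#.. => #  t=2,i=6
  [19] #..## => .  t=1,i=5
  [18] #..#. => #  t=0,i=6
  [17] #...# => .  t=0,i=16
  [16] #.... => #  t=1,i=21
  [15] .#### => .  t=1,i=11
  [14] .###. => #  t=0,i=3
  [13] .##.# => .  t=2,i=2
  [12] .##.. => .  t=0,i=14
  [11] .#.## => .  t=0,i=1
  [10] .#.#. => #  t=2,i=5
  [9] .#..# => #  t=1,i=1
  [8] .#... => #  t=2,i=7
  [7] ..### => #  t=0,i=18
  [6] ..##. => #  t=1,i=6
  [5] ..#.# => #  t=0,i=0
  [4] ..#.. => .  t=1,i=0
  [3] ...## => #  t=0,i=17
  [2] ...#. => .  t=0,i=23
  [1] ....# => .  t=1,i=22
  [0] ..... => .  t=2,i=13
  bits 10101100011101010100011111101000 = 2893367272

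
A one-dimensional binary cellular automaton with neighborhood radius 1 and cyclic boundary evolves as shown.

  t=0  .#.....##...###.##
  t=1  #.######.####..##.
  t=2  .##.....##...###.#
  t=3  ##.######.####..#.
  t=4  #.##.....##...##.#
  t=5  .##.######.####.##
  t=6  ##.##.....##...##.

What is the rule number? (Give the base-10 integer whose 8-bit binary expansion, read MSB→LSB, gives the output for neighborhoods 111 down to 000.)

  ###|.  b7=0 t=0,i=13
  ##.|.  b6=0 t=0,i=8
  #.#|#  b5=1 t=0,i=0
  #..|#  b4=1 t=0,i=2
  .##|#  b3=1 t=0,i=7
  .#.|.  b2=0 t=0,i=1
  ..#|#  b1=1 t=0,i=6
  ...|#  b0=1 t=0,i=3
  bits 00111011 = 59

59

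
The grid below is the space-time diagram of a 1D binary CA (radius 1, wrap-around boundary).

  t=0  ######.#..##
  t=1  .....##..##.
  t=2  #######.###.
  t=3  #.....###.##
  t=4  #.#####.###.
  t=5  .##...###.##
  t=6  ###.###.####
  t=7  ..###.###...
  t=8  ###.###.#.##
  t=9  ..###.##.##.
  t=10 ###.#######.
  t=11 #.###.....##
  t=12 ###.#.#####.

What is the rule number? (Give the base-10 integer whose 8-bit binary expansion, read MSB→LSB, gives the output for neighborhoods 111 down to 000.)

107

  ### -> .   bit 7 = 0  t=0,i=0
  ##. -> #   bit 6 = 1  t=0,i=5
  #.# -> #   bit 5 = 1  t=0,i=6
  #.. -> .   bit 4 = 0  t=0,i=8
  .## -> #   bit 3 = 1  t=0,i=10
  .#. -> .   bit 2 = 0  t=0,i=7
  ..# -> #   bit 1 = 1  t=0,i=9
  ... -> #   bit 0 = 1  t=1,i=0
  bits 01101011 = 107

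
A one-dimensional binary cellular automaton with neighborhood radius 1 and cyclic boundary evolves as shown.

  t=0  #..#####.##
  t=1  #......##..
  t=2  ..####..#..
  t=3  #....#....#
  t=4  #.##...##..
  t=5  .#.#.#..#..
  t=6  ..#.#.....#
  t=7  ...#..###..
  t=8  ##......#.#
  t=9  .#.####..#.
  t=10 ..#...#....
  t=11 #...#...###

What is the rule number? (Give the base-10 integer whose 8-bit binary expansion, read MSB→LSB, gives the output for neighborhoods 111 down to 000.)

97

  ###|.  b7=0 t=0,i=4
  ##.|#  b6=1 t=0,i=0
  #.#|#  b5=1 t=0,i=8
  #..|.  b4=0 t=0,i=1
  .##|.  b3=0 t=0,i=3
  .#.|.  b2=0 t=1,i=0
  ..#|.  b1=0 t=0,i=2
  ...|#  b0=1 t=1,i=2
  bits 01100001 = 97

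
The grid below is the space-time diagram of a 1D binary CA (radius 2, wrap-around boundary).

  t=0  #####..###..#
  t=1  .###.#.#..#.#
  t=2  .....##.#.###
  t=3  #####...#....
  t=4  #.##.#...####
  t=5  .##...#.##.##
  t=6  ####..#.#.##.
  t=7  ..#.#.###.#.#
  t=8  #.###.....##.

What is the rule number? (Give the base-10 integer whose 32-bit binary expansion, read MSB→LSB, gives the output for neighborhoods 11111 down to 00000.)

  nb #####: next=#  (t=0,i=1, bit31=1)
  nb ####.: next=#  (t=0,i=3, bit30=1)
  nb ###.#: next=.  (t=1,i=3, bit29=0)
  nb ###..: next=.  (t=0,i=4, bit28=0)
  nb ##.##: next=#  (t=4,i=1, bit27=1)
  nb ##.#.: next=.  (t=1,i=4, bit26=0)
  nb ##..#: next=#  (t=0,i=5, bit25=1)
  nb ##...: next=#  (t=2,i=0, bit24=1)
  nb #.###: next=.  (t=1,i=1, bit23=0)
  nb #.##.: next=#  (t=4,i=2, bit22=1)
  nb #.#.#: next=#  (t=1,i=5, bit21=1)
  nb #.#..: next=.  (t=1,i=7, bit20=0)
  nb #..##: next=.  (t=0,i=6, bit19=0)
  nb #..#.: next=.  (t=1,i=9, bit18=0)
  nb #...#: next=.  (t=3,i=6, bit17=0)
  nb #....: next=#  (t=2,i=1, bit16=1)
  nb .####: next=.  (t=0,i=0, bit15=0)
  nb .###.: next=.  (t=0,i=8, bit14=0)
  nb .##.#: next=.  (t=2,i=6, bit13=0)
  nb .##..: next=#  (t=5,i=2, bit12=1)
  nb .#.##: next=.  (t=1,i=0, bit11=0)
  nb .#.#.: next=#  (t=1,i=6, bit10=1)
  nb .#..#: next=#  (t=1,i=8, bit9=1)
  nb .#...: next=#  (t=3,i=9, bit8=1)
  nb ..###: next=#  (t=0,i=7, bit7=1)
  nb ..##.: next=.  (t=2,i=5, bit6=0)
  nb ..#.#: next=#  (t=1,i=10, bit5=1)
  nb ..#..: next=.  (t=3,i=8, bit4=0)
  nb ...##: next=#  (t=2,i=4, bit3=1)
  nb ...#.: next=.  (t=3,i=7, bit2=0)
  nb ....#: next=#  (t=2,i=3, bit1=1)
  nb .....: next=#  (t=2,i=2, bit0=1)
  bits 11001011011000010001011110101011 = 3412137899

3412137899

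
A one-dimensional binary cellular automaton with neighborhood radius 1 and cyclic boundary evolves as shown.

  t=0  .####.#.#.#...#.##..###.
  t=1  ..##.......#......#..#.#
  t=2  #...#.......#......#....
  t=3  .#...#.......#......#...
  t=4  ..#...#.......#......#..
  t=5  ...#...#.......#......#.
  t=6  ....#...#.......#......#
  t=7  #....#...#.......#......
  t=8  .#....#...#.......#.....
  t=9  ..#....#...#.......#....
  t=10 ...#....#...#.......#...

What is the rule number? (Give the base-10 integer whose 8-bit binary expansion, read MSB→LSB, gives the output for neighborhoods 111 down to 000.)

  [7] ### => #  t=0,i=2
  [6] ##. => .  t=0,i=4
  [5] #.# => .  t=0,i=5
  [4] #.. => #  t=0,i=11
  [3] .## => .  t=0,i=1
  [2] .#. => .  t=0,i=6
  [1] ..# => .  t=0,i=0
  [0] ... => .  t=0,i=12
  bits 10010000 = 144

144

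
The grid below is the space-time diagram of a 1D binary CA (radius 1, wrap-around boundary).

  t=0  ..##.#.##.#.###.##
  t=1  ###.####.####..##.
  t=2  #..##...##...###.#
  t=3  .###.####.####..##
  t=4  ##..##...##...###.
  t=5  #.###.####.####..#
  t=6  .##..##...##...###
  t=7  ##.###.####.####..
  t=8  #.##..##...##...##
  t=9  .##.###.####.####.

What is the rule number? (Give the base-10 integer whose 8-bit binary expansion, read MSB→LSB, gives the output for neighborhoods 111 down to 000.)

  [7] ### => .  t=0,i=13
  [6] ##. => .  t=0,i=3
  [5] #.# => #  t=0,i=4
  [4] #.. => #  t=0,i=0
  [3] .## => #  t=0,i=2
  [2] .#. => #  t=0,i=5
  [1] ..# => #  t=0,i=1
  [0] ... => #  t=2,i=6
  bits 00111111 = 63

63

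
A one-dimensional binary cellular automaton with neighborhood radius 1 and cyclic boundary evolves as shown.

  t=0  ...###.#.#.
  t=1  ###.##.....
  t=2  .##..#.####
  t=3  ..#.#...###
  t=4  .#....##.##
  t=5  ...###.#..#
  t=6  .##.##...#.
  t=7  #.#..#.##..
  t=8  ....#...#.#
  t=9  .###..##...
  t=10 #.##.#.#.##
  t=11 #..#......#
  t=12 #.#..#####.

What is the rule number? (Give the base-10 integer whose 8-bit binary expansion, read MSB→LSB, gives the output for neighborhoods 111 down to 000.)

195

  [7] ### => #  t=0,i=4
  [6] ##. => #  t=0,i=5
  [5] #.# => .  t=0,i=6
  [4] #.. => .  t=0,i=10
  [3] .## => .  t=0,i=3
  [2] .#. => .  t=0,i=7
  [1] ..# => #  t=0,i=2
  [0] ... => #  t=0,i=0
  bits 11000011 = 195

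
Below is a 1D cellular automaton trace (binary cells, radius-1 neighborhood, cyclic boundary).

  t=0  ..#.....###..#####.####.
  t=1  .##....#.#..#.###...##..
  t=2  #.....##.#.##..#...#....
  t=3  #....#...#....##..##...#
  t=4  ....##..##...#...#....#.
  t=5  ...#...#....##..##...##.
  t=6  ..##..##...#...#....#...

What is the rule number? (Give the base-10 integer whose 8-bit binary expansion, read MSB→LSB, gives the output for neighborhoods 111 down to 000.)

134

  nb ###: next=#  (t=0,i=9, bit7=1)
  nb ##.: next=.  (t=0,i=10, bit6=0)
  nb #.#: next=.  (t=0,i=18, bit5=0)
  nb #..: next=.  (t=0,i=3, bit4=0)
  nb .##: next=.  (t=0,i=8, bit3=0)
  nb .#.: next=#  (t=0,i=2, bit2=1)
  nb ..#: next=#  (t=0,i=1, bit1=1)
  nb ...: next=.  (t=0,i=0, bit0=0)
  bits 10000110 = 134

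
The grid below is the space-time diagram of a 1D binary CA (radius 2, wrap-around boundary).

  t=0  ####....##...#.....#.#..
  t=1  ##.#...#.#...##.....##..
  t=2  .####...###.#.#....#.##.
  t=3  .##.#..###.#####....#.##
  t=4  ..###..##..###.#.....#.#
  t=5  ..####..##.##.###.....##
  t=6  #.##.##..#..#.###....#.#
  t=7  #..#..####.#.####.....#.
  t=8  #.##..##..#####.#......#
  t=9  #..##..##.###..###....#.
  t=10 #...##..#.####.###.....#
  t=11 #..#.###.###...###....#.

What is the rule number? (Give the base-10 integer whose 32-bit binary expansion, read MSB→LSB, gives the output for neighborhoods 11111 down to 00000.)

  [31] ##### => #  t=3,i=13
  [30] ####. => .  t=0,i=2
  [29] ###.# => .  t=2,i=10
  [28] ###.. => #  t=0,i=3
  [27] ##.## => .  t=3,i=0
  [26] ##.#. => #  t=1,i=2
  [25] ##..# => #  t=1,i=22
  [24] ##... => .  t=0,i=4
  [23] #.### => #  t=3,i=11
  [22] #.##. => .  t=2,i=21
  [21] #.#.# => #  t=2,i=12
  [20] #.#.. => #  t=0,i=21
  [19] #..## => .  t=0,i=23
  [18] #..#. => #  t=6,i=8
  [17] #...# => .  t=0,i=11
  [16] #.... => .  t=0,i=5
  [15] .#### => #  t=0,i=1
  [14] .###. => #  t=2,i=9
  [13] .##.# => #  t=1,i=1
  [12] .##.. => #  t=0,i=9
  [11] .#.## => #  t=2,i=20
  [10] .#.#. => #  t=0,i=20
  [9] .#..# => .  t=0,i=22
  [8] .#... => #  t=0,i=14
  [7] ..### => #  t=0,i=0
  [6] ..##. => .  t=0,i=8
  [5] ..#.# => .  t=0,i=19
  [4] ..#.. => #  t=0,i=13
  [3] ...## => #  t=0,i=7
  [2] ...#. => .  t=0,i=12
  [1] ....# => .  t=0,i=6
  [0] ..... => .  t=0,i=16
  bits 10010110101101001111110110011000 = 2528443800

2528443800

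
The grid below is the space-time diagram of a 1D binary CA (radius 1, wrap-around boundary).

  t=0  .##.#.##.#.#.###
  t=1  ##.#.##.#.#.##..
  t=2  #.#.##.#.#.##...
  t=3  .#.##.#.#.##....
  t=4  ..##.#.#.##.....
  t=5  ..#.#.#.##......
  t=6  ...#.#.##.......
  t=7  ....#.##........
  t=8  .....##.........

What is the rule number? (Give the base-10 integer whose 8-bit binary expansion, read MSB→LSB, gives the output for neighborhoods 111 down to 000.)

  ### -> .   bit 7 = 0  t=0,i=14
  ##. -> .   bit 6 = 0  t=0,i=2
  #.# -> #   bit 5 = 1  t=0,i=0
  #.. -> .   bit 4 = 0  t=1,i=14
  .## -> #   bit 3 = 1  t=0,i=1
  .#. -> .   bit 2 = 0  t=0,i=4
  ..# -> .   bit 1 = 0  t=1,i=15
  ... -> .   bit 0 = 0  t=2,i=14
  bits 00101000 = 40

40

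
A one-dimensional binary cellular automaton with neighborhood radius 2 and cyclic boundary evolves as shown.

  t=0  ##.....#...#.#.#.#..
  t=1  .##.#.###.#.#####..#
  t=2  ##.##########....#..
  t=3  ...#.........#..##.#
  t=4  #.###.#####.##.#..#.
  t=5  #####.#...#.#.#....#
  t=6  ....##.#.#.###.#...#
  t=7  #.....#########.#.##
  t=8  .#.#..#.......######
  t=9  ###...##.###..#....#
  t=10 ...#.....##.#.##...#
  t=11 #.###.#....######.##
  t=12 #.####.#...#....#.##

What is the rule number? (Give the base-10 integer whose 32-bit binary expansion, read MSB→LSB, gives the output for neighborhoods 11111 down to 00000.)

669539733

  nb #####: next=.  (t=1,i=14, bit31=0)
  nb ####.: next=.  (t=1,i=15, bit30=0)
  nb ###.#: next=#  (t=1,i=8, bit29=1)
  nb ###..: next=.  (t=1,i=16, bit28=0)
  nb ##.##: next=.  (t=2,i=2, bit27=0)
  nb ##.#.: next=#  (t=1,i=3, bit26=1)
  nb ##..#: next=#  (t=1,i=17, bit25=1)
  nb ##...: next=#  (t=0,i=2, bit24=1)
  nb #.###: next=#  (t=1,i=6, bit23=1)
  nb #.##.: next=#  (t=1,i=1, bit22=1)
  nb #.#.#: next=#  (t=0,i=13, bit21=1)
  nb #.#..: next=.  (t=0,i=17, bit20=0)
  nb #..##: next=#  (t=0,i=19, bit19=1)
  nb #..#.: next=.  (t=1,i=18, bit18=0)
  nb #...#: next=.  (t=0,i=9, bit17=0)
  nb #....: next=.  (t=0,i=3, bit16=0)
  nb .####: next=.  (t=1,i=13, bit15=0)
  nb .###.: next=#  (t=1,i=7, bit14=1)
  nb .##.#: next=.  (t=1,i=2, bit13=0)
  nb .##..: next=#  (t=0,i=1, bit12=1)
  nb .#.##: next=#  (t=1,i=0, bit11=1)
  nb .#.#.: next=#  (t=0,i=12, bit10=1)
  nb .#..#: next=.  (t=0,i=18, bit9=0)
  nb .#...: next=#  (t=0,i=8, bit8=1)
  nb ..###: next=#  (t=5,i=19, bit7=1)
  nb ..##.: next=.  (t=0,i=0, bit6=0)
  nb ..#.#: next=.  (t=0,i=11, bit5=0)
  nb ..#..: next=#  (t=0,i=7, bit4=1)
  nb ...##: next=.  (t=5,i=18, bit3=0)
  nb ...#.: next=#  (t=0,i=6, bit2=1)
  nb ....#: next=.  (t=0,i=5, bit1=0)
  nb .....: next=#  (t=0,i=4, bit0=1)
  bits 00100111111010000101110110010101 = 669539733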